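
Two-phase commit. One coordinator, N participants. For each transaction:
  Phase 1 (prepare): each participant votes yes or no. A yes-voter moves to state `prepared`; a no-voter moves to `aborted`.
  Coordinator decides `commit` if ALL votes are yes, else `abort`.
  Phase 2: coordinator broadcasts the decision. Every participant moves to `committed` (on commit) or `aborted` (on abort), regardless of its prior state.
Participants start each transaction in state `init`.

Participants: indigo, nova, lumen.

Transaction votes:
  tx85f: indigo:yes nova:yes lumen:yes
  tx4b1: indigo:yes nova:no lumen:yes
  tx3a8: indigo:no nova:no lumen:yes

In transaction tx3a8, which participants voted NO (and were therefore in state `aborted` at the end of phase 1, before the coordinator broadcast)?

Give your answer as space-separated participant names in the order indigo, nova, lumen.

Txn tx3a8 phase 1: indigo no -> aborted; nova no -> aborted; lumen yes -> prepared

Answer: indigo nova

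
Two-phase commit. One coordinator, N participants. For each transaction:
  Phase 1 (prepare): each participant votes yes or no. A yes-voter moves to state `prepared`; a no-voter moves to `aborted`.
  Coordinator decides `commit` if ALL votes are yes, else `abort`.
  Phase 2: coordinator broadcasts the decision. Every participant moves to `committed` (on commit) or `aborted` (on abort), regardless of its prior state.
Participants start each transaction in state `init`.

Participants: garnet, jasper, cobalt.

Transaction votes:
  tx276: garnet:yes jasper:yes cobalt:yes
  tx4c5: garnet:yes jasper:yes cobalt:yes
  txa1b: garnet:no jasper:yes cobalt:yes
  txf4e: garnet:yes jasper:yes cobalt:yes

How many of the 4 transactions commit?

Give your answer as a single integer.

Answer: 3

Derivation:
tx276: all yes -> commit (commits=1)
tx4c5: all yes -> commit (commits=2)
txa1b: no from garnet -> abort (commits=2)
txf4e: all yes -> commit (commits=3)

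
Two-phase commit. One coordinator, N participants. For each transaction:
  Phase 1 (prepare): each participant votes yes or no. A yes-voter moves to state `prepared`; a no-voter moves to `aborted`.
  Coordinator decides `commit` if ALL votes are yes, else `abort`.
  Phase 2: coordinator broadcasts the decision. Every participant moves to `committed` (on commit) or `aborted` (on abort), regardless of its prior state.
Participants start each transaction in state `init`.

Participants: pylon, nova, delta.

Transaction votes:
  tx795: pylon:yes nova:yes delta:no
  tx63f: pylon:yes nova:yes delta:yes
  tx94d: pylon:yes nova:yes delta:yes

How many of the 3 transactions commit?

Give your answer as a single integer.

tx795: no from delta -> abort (commits=0)
tx63f: all yes -> commit (commits=1)
tx94d: all yes -> commit (commits=2)

Answer: 2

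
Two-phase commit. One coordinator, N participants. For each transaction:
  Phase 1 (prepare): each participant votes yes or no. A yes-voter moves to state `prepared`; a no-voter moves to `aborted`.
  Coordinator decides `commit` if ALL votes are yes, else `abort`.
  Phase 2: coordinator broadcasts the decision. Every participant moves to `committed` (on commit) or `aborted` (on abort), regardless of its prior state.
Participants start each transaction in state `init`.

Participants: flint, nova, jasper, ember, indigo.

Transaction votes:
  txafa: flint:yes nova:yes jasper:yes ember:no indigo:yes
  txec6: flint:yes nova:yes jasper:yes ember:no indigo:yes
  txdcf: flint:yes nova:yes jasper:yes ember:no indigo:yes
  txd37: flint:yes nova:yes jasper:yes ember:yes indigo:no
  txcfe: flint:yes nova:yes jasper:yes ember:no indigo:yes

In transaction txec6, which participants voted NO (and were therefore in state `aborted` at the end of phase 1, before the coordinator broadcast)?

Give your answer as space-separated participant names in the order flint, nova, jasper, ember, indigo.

Answer: ember

Derivation:
Txn txec6 phase 1: flint yes -> prepared; nova yes -> prepared; jasper yes -> prepared; ember no -> aborted; indigo yes -> prepared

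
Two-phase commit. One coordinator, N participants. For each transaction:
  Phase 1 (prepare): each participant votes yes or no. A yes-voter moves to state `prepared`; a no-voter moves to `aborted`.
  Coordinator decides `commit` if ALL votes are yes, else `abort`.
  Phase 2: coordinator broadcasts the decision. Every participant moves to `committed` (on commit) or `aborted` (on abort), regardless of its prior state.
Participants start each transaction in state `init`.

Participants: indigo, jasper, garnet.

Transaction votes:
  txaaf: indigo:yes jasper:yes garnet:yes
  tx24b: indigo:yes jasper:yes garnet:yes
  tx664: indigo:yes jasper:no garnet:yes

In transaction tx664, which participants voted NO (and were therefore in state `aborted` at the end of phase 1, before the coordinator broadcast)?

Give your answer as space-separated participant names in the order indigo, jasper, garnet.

Txn tx664 phase 1: indigo yes -> prepared; jasper no -> aborted; garnet yes -> prepared

Answer: jasper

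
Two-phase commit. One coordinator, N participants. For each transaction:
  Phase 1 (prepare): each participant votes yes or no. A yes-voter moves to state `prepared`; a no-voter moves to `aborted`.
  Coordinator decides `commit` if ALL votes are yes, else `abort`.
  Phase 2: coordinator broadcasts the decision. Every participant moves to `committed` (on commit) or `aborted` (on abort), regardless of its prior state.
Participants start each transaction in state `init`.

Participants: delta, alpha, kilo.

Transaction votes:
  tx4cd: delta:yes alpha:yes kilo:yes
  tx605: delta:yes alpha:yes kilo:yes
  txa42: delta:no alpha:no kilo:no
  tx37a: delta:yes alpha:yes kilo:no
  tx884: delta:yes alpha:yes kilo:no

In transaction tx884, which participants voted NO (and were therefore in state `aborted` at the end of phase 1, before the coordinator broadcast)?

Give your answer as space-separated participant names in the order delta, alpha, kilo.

Answer: kilo

Derivation:
Txn tx884 phase 1: delta yes -> prepared; alpha yes -> prepared; kilo no -> aborted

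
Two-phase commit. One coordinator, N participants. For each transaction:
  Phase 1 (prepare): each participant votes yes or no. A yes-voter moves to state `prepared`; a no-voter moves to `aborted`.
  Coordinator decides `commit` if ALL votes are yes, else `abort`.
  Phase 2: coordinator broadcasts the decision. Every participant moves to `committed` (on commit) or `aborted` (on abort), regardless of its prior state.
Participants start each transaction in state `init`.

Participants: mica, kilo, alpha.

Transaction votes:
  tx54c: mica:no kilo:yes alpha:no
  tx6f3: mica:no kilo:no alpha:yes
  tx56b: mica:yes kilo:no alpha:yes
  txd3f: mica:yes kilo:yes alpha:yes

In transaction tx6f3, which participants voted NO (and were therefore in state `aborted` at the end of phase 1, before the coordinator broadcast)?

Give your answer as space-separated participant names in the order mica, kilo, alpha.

Answer: mica kilo

Derivation:
Txn tx6f3 phase 1: mica no -> aborted; kilo no -> aborted; alpha yes -> prepared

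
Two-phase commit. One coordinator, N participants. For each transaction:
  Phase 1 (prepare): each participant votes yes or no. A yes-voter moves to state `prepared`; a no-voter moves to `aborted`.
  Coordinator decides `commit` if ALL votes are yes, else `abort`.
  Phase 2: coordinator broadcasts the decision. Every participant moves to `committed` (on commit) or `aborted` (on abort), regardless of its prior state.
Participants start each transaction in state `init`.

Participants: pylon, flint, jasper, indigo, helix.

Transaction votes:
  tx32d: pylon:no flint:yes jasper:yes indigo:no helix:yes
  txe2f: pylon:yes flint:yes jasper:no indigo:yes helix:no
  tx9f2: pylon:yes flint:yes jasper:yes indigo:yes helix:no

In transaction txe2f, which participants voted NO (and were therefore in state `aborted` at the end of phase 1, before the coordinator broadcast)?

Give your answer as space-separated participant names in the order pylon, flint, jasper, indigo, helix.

Txn txe2f phase 1: pylon yes -> prepared; flint yes -> prepared; jasper no -> aborted; indigo yes -> prepared; helix no -> aborted

Answer: jasper helix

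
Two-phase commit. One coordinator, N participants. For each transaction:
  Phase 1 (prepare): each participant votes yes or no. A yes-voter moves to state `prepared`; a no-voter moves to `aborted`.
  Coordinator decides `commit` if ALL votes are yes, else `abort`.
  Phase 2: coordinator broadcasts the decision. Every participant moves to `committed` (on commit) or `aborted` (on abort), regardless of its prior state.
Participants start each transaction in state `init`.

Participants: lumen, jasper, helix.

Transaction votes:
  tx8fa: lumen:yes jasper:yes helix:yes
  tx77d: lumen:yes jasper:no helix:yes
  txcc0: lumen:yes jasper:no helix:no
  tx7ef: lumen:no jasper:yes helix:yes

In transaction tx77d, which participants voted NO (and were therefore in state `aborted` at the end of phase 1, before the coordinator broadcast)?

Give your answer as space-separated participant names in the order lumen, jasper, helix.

Answer: jasper

Derivation:
Txn tx77d phase 1: lumen yes -> prepared; jasper no -> aborted; helix yes -> prepared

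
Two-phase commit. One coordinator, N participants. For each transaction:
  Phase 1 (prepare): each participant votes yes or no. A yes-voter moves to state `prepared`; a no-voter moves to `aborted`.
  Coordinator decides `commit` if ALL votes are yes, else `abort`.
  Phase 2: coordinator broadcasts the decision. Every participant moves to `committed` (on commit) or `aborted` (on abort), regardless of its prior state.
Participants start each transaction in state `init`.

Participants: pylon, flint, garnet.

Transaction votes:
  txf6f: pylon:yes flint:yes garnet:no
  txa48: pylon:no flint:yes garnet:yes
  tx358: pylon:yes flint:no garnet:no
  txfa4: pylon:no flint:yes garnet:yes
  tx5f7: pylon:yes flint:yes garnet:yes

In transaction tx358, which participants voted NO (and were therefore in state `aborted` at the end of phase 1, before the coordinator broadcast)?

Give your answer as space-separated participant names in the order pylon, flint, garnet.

Answer: flint garnet

Derivation:
Txn tx358 phase 1: pylon yes -> prepared; flint no -> aborted; garnet no -> aborted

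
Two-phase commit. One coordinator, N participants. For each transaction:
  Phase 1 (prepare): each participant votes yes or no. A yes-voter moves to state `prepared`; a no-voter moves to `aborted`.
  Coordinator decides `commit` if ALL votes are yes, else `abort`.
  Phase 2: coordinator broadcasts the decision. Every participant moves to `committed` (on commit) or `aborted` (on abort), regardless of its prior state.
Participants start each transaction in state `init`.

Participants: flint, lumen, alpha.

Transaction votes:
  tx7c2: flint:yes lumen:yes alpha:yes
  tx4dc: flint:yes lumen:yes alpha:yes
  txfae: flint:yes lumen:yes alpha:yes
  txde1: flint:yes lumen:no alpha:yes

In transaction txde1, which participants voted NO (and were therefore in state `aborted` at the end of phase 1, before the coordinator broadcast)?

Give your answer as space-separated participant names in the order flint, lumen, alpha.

Txn txde1 phase 1: flint yes -> prepared; lumen no -> aborted; alpha yes -> prepared

Answer: lumen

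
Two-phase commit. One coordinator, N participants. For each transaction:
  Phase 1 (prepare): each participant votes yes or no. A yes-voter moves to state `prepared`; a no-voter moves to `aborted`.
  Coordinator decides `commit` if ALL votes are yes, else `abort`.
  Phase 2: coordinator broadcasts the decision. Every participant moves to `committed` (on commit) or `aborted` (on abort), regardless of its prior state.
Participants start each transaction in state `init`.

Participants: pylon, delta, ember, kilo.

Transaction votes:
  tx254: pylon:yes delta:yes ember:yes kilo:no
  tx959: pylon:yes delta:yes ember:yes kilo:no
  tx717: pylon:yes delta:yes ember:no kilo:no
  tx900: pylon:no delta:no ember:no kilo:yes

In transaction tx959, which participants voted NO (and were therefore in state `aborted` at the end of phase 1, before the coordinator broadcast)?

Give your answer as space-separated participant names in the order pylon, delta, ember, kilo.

Txn tx959 phase 1: pylon yes -> prepared; delta yes -> prepared; ember yes -> prepared; kilo no -> aborted

Answer: kilo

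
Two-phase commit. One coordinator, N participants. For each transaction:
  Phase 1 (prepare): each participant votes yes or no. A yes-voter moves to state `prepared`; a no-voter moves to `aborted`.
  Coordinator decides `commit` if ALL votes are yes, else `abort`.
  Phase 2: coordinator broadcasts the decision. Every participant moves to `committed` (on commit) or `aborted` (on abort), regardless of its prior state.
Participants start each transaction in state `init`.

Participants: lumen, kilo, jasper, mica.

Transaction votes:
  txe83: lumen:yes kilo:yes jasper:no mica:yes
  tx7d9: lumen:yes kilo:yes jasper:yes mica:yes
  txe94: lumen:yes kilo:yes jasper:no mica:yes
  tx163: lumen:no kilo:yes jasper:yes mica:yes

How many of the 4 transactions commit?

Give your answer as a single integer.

Answer: 1

Derivation:
txe83: no from jasper -> abort (commits=0)
tx7d9: all yes -> commit (commits=1)
txe94: no from jasper -> abort (commits=1)
tx163: no from lumen -> abort (commits=1)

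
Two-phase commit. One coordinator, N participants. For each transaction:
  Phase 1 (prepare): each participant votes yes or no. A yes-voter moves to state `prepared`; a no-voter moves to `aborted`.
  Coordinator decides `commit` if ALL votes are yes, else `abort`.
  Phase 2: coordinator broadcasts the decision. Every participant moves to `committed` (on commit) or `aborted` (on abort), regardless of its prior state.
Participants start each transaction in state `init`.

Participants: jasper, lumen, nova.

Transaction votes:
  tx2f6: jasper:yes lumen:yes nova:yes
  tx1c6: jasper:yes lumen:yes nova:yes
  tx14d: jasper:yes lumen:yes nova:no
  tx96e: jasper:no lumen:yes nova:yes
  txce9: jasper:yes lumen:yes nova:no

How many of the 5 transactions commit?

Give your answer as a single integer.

tx2f6: all yes -> commit (commits=1)
tx1c6: all yes -> commit (commits=2)
tx14d: no from nova -> abort (commits=2)
tx96e: no from jasper -> abort (commits=2)
txce9: no from nova -> abort (commits=2)

Answer: 2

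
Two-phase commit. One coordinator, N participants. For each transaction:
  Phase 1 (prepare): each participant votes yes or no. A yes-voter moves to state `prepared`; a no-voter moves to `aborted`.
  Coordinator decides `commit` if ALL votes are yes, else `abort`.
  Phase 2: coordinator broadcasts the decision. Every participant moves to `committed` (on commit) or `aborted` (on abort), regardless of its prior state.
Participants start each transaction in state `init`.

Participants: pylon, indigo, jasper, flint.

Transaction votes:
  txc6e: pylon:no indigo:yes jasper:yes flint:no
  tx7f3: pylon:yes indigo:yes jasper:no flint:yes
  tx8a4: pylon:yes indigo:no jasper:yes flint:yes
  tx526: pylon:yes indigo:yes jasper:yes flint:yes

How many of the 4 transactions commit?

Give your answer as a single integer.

txc6e: no from pylon, flint -> abort (commits=0)
tx7f3: no from jasper -> abort (commits=0)
tx8a4: no from indigo -> abort (commits=0)
tx526: all yes -> commit (commits=1)

Answer: 1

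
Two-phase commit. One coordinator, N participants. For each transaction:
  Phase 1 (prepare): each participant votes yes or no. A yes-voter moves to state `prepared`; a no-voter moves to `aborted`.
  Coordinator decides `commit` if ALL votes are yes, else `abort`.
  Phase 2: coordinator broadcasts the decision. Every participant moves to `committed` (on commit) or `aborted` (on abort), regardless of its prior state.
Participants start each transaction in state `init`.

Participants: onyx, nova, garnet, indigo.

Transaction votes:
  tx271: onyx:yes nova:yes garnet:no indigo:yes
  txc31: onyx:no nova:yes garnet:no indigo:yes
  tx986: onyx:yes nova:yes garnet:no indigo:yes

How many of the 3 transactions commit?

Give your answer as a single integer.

Answer: 0

Derivation:
tx271: no from garnet -> abort (commits=0)
txc31: no from onyx, garnet -> abort (commits=0)
tx986: no from garnet -> abort (commits=0)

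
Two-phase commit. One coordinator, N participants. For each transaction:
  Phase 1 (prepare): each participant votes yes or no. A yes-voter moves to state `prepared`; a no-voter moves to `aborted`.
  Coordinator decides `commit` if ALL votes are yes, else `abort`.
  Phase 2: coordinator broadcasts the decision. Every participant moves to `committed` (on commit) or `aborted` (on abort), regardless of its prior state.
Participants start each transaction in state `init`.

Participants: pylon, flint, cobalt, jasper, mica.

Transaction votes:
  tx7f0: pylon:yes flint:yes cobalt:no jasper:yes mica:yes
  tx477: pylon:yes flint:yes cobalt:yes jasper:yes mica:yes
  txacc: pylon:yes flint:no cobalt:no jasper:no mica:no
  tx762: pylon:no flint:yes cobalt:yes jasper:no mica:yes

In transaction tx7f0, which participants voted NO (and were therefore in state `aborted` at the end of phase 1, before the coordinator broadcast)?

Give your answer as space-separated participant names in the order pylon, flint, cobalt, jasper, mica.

Txn tx7f0 phase 1: pylon yes -> prepared; flint yes -> prepared; cobalt no -> aborted; jasper yes -> prepared; mica yes -> prepared

Answer: cobalt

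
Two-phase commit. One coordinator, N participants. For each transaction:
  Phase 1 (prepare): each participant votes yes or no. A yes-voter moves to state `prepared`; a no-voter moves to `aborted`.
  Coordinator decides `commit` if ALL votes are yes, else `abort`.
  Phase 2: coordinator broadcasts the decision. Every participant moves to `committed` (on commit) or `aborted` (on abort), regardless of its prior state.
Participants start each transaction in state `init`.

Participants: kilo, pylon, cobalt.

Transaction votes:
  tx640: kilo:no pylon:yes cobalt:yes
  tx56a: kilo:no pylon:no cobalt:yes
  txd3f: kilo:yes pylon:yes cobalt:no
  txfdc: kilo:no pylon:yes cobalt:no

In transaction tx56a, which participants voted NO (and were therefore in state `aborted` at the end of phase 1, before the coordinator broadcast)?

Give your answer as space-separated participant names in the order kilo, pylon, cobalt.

Txn tx56a phase 1: kilo no -> aborted; pylon no -> aborted; cobalt yes -> prepared

Answer: kilo pylon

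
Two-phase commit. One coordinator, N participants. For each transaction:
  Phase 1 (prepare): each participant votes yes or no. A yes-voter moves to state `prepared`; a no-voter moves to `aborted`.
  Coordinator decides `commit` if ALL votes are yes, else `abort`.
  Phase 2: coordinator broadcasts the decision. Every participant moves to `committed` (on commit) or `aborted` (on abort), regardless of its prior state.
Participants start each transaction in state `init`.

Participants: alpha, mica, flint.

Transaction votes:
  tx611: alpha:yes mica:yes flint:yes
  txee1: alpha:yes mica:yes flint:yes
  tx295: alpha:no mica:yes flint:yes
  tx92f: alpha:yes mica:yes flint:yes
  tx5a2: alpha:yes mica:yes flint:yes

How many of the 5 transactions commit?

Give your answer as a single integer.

tx611: all yes -> commit (commits=1)
txee1: all yes -> commit (commits=2)
tx295: no from alpha -> abort (commits=2)
tx92f: all yes -> commit (commits=3)
tx5a2: all yes -> commit (commits=4)

Answer: 4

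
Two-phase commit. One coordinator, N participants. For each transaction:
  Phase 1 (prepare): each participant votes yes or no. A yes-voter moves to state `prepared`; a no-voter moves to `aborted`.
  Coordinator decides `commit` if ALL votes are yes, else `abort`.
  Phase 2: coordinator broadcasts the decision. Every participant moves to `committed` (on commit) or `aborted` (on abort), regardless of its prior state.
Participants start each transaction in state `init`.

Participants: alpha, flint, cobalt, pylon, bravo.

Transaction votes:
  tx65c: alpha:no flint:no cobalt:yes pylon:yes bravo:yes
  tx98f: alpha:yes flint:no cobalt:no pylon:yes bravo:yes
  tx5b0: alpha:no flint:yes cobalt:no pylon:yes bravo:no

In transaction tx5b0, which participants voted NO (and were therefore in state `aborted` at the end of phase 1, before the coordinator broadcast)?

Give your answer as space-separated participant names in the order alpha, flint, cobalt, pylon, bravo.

Txn tx5b0 phase 1: alpha no -> aborted; flint yes -> prepared; cobalt no -> aborted; pylon yes -> prepared; bravo no -> aborted

Answer: alpha cobalt bravo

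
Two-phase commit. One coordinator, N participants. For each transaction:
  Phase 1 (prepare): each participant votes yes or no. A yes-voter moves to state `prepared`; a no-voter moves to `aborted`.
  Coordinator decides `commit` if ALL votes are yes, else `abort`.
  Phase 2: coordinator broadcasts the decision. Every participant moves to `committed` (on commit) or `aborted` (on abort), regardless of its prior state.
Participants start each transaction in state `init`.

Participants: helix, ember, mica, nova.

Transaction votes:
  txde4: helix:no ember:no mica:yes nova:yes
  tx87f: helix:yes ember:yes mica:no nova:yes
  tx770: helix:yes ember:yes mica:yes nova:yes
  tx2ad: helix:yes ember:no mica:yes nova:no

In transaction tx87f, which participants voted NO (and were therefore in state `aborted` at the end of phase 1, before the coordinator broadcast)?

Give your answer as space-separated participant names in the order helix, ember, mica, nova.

Answer: mica

Derivation:
Txn tx87f phase 1: helix yes -> prepared; ember yes -> prepared; mica no -> aborted; nova yes -> prepared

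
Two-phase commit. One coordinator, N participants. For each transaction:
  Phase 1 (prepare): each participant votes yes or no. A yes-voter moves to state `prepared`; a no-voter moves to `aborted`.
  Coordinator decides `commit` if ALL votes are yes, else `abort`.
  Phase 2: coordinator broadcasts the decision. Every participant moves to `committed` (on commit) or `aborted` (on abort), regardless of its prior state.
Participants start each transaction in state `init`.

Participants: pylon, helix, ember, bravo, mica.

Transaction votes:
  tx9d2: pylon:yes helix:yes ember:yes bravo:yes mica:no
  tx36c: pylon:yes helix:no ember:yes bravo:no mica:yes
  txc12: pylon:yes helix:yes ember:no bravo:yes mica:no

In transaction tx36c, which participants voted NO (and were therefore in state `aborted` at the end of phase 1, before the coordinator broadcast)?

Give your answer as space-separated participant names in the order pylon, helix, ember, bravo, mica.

Txn tx36c phase 1: pylon yes -> prepared; helix no -> aborted; ember yes -> prepared; bravo no -> aborted; mica yes -> prepared

Answer: helix bravo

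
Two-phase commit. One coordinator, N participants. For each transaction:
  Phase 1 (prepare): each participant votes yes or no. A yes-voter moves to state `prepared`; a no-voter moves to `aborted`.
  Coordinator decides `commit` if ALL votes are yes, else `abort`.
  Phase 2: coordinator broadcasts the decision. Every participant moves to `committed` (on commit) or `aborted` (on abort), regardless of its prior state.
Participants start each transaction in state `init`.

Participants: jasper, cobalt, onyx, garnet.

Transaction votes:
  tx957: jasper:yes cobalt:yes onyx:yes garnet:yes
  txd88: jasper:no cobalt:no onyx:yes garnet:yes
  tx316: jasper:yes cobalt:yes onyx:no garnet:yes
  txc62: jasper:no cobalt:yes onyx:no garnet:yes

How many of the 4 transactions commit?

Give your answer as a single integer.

Answer: 1

Derivation:
tx957: all yes -> commit (commits=1)
txd88: no from jasper, cobalt -> abort (commits=1)
tx316: no from onyx -> abort (commits=1)
txc62: no from jasper, onyx -> abort (commits=1)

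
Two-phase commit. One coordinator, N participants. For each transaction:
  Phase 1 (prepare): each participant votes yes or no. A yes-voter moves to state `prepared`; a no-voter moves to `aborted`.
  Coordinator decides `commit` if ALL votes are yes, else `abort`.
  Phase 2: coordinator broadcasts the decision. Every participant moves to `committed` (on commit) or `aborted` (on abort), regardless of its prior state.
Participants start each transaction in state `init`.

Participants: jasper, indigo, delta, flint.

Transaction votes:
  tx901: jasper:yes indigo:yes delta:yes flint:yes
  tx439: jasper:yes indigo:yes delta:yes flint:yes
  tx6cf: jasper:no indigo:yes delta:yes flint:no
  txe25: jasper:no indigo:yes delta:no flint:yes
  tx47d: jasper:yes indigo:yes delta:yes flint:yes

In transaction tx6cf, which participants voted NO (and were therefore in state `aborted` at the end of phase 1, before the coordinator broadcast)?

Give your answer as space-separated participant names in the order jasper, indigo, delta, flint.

Answer: jasper flint

Derivation:
Txn tx6cf phase 1: jasper no -> aborted; indigo yes -> prepared; delta yes -> prepared; flint no -> aborted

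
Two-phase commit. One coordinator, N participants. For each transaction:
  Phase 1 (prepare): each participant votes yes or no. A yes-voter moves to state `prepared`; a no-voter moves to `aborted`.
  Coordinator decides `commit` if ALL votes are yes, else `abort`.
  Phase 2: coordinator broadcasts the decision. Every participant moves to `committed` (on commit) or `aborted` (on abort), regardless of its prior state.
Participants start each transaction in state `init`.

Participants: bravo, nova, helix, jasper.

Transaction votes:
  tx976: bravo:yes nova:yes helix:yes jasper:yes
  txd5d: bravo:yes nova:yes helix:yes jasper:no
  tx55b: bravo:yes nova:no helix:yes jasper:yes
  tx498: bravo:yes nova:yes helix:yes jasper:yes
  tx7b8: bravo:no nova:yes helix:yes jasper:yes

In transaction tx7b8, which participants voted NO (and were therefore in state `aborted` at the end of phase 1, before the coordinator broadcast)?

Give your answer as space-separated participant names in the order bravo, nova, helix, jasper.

Answer: bravo

Derivation:
Txn tx7b8 phase 1: bravo no -> aborted; nova yes -> prepared; helix yes -> prepared; jasper yes -> prepared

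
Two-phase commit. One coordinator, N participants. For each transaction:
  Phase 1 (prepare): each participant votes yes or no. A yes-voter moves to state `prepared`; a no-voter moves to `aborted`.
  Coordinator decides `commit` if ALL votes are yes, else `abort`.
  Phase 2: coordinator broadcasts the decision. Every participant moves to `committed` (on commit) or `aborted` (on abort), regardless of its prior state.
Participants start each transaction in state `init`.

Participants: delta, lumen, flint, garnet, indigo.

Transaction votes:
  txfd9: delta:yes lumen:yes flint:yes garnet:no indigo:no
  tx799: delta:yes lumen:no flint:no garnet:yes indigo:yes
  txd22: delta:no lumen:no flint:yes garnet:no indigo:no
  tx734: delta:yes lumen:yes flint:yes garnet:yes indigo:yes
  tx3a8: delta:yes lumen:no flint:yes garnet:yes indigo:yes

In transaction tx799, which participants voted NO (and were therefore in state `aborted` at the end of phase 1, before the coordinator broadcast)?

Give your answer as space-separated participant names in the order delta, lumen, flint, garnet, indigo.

Answer: lumen flint

Derivation:
Txn tx799 phase 1: delta yes -> prepared; lumen no -> aborted; flint no -> aborted; garnet yes -> prepared; indigo yes -> prepared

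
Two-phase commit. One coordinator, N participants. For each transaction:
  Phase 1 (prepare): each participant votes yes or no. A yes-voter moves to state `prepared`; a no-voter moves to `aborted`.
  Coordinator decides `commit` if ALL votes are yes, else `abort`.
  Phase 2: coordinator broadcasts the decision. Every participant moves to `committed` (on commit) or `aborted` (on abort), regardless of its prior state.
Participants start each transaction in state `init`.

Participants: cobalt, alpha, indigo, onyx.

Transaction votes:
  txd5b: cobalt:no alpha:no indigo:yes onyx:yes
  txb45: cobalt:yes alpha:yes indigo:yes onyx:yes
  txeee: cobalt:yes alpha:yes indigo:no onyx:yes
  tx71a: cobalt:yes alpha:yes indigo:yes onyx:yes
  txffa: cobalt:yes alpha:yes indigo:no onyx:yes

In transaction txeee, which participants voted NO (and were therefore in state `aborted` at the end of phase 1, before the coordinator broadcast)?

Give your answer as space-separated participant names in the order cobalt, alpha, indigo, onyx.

Answer: indigo

Derivation:
Txn txeee phase 1: cobalt yes -> prepared; alpha yes -> prepared; indigo no -> aborted; onyx yes -> prepared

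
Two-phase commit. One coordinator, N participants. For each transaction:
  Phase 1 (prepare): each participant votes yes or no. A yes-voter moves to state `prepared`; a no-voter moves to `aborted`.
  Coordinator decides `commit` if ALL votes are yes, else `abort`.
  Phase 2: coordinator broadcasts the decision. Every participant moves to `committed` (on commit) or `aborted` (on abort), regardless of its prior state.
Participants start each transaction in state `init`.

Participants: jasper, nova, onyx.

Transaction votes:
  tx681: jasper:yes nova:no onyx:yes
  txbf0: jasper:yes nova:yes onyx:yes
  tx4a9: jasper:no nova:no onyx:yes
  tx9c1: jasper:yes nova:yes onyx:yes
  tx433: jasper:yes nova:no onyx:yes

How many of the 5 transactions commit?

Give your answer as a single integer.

Answer: 2

Derivation:
tx681: no from nova -> abort (commits=0)
txbf0: all yes -> commit (commits=1)
tx4a9: no from jasper, nova -> abort (commits=1)
tx9c1: all yes -> commit (commits=2)
tx433: no from nova -> abort (commits=2)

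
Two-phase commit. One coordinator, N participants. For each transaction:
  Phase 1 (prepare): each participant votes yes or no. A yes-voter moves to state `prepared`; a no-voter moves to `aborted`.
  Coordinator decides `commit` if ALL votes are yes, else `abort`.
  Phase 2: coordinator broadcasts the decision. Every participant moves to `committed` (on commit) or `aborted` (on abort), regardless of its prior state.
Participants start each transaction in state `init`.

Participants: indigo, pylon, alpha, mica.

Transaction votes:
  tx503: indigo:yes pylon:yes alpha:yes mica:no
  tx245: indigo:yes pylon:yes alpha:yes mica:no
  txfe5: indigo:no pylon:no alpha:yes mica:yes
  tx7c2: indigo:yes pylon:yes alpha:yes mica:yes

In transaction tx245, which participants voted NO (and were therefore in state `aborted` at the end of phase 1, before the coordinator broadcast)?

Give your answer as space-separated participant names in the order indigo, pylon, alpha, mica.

Answer: mica

Derivation:
Txn tx245 phase 1: indigo yes -> prepared; pylon yes -> prepared; alpha yes -> prepared; mica no -> aborted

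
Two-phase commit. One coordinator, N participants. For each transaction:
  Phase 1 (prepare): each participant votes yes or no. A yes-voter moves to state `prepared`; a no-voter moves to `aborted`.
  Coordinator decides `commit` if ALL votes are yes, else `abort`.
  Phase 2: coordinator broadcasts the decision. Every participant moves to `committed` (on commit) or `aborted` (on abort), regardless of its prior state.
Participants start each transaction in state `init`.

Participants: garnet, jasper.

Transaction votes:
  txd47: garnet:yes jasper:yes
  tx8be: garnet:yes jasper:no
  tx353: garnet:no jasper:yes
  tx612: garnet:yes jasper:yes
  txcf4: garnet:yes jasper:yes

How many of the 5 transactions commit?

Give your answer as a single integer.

Answer: 3

Derivation:
txd47: all yes -> commit (commits=1)
tx8be: no from jasper -> abort (commits=1)
tx353: no from garnet -> abort (commits=1)
tx612: all yes -> commit (commits=2)
txcf4: all yes -> commit (commits=3)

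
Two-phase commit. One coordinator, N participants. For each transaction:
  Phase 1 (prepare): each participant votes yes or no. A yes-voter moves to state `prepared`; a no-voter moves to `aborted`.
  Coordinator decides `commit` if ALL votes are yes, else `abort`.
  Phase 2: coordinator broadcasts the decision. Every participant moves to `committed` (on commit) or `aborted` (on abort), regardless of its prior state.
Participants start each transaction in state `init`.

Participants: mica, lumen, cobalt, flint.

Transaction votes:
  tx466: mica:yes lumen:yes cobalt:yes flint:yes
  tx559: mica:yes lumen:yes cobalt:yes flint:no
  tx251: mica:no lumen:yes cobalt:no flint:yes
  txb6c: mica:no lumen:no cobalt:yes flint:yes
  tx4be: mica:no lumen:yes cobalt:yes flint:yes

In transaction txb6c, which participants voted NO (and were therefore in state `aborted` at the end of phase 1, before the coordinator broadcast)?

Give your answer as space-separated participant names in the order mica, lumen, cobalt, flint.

Answer: mica lumen

Derivation:
Txn txb6c phase 1: mica no -> aborted; lumen no -> aborted; cobalt yes -> prepared; flint yes -> prepared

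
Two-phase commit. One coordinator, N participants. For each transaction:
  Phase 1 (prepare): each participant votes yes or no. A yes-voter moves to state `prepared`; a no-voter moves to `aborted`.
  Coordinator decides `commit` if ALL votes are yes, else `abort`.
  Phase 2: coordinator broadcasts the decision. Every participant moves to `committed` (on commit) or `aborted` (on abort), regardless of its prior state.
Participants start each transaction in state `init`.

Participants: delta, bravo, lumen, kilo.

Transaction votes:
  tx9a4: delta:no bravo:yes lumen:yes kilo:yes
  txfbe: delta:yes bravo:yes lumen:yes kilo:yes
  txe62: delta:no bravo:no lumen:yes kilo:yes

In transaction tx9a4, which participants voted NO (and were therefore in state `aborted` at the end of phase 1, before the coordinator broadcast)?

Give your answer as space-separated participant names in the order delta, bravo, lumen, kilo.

Txn tx9a4 phase 1: delta no -> aborted; bravo yes -> prepared; lumen yes -> prepared; kilo yes -> prepared

Answer: delta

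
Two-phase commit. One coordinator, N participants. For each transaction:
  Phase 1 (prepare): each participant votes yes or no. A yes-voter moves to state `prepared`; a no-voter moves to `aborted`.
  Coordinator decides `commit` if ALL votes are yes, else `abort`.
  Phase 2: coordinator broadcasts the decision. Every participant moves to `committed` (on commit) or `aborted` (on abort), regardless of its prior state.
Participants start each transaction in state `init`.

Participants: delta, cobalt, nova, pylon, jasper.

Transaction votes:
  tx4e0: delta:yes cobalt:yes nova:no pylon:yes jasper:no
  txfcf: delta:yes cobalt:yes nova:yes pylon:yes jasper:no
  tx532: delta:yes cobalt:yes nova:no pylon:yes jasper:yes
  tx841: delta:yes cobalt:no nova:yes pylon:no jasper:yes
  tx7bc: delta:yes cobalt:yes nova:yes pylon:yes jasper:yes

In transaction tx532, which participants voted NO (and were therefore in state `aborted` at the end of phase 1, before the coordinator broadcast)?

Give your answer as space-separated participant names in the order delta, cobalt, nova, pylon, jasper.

Answer: nova

Derivation:
Txn tx532 phase 1: delta yes -> prepared; cobalt yes -> prepared; nova no -> aborted; pylon yes -> prepared; jasper yes -> prepared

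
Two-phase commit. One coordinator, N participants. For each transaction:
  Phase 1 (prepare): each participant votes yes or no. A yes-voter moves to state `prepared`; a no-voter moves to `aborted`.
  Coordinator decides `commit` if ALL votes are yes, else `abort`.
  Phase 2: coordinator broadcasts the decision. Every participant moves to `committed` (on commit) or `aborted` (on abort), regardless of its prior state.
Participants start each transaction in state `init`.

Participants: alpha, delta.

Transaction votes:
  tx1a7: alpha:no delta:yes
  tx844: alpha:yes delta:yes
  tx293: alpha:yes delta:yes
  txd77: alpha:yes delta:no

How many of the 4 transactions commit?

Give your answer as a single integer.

tx1a7: no from alpha -> abort (commits=0)
tx844: all yes -> commit (commits=1)
tx293: all yes -> commit (commits=2)
txd77: no from delta -> abort (commits=2)

Answer: 2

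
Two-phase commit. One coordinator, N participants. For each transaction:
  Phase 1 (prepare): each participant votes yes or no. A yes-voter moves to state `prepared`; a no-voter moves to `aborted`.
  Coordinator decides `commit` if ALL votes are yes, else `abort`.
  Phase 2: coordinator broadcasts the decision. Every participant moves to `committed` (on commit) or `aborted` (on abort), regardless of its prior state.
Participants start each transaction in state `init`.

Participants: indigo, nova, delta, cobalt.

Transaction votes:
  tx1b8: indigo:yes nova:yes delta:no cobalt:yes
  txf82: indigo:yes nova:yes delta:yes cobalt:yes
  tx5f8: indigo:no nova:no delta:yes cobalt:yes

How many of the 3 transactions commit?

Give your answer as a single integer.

Answer: 1

Derivation:
tx1b8: no from delta -> abort (commits=0)
txf82: all yes -> commit (commits=1)
tx5f8: no from indigo, nova -> abort (commits=1)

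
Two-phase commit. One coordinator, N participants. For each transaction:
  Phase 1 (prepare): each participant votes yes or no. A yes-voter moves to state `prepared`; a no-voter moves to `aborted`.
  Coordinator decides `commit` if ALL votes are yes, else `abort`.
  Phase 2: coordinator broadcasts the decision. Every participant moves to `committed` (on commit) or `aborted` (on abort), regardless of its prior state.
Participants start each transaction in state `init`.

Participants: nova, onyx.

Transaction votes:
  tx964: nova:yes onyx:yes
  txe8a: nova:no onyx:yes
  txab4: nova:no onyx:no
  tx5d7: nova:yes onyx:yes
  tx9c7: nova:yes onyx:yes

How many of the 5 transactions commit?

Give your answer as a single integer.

Answer: 3

Derivation:
tx964: all yes -> commit (commits=1)
txe8a: no from nova -> abort (commits=1)
txab4: no from nova, onyx -> abort (commits=1)
tx5d7: all yes -> commit (commits=2)
tx9c7: all yes -> commit (commits=3)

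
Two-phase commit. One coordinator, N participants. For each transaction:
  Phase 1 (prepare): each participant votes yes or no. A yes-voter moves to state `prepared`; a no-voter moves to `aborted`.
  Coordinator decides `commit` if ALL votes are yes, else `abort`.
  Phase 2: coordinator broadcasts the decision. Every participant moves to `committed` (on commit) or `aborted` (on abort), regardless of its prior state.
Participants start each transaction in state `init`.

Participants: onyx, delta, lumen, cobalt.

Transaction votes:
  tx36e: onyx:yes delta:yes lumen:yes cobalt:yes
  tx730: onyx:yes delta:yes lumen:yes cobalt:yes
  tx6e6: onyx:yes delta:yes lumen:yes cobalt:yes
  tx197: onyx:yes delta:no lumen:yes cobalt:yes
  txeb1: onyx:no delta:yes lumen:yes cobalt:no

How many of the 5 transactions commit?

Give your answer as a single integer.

Answer: 3

Derivation:
tx36e: all yes -> commit (commits=1)
tx730: all yes -> commit (commits=2)
tx6e6: all yes -> commit (commits=3)
tx197: no from delta -> abort (commits=3)
txeb1: no from onyx, cobalt -> abort (commits=3)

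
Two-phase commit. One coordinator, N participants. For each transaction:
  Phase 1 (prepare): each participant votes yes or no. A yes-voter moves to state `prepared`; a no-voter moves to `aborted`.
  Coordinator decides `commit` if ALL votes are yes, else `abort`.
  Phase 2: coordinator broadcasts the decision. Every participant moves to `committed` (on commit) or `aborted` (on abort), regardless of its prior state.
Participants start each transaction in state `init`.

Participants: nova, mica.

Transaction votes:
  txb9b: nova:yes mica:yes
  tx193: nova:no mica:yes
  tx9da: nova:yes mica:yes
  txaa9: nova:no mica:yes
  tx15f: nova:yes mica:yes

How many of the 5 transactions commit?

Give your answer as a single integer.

txb9b: all yes -> commit (commits=1)
tx193: no from nova -> abort (commits=1)
tx9da: all yes -> commit (commits=2)
txaa9: no from nova -> abort (commits=2)
tx15f: all yes -> commit (commits=3)

Answer: 3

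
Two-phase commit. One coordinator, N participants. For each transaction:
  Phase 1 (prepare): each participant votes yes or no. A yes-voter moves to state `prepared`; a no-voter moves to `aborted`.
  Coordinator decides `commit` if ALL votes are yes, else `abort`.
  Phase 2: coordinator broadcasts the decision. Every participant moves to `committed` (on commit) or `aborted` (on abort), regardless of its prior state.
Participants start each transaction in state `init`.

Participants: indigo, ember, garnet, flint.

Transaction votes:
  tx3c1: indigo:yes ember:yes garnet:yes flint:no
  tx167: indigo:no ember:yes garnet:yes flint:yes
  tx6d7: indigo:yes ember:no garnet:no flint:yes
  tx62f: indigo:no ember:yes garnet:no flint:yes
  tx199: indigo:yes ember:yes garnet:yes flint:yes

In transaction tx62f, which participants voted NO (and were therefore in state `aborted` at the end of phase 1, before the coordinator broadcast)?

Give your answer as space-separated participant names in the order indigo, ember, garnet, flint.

Answer: indigo garnet

Derivation:
Txn tx62f phase 1: indigo no -> aborted; ember yes -> prepared; garnet no -> aborted; flint yes -> prepared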